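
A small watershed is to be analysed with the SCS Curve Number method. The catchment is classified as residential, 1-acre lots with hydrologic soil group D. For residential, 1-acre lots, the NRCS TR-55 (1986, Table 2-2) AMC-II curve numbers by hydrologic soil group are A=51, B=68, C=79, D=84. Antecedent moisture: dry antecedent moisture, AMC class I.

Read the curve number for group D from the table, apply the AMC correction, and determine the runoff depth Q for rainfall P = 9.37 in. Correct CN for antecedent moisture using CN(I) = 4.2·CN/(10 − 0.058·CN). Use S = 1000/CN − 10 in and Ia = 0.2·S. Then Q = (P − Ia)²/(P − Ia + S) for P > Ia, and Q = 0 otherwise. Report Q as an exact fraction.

Q = 139290929089/25278869700 in ≈ 5.510 in

NRCS table: residential, 1-acre lots, soil group D → CN(II) = 84
Dry (AMC I): CN(I) = 4.2·84/(10 − 0.058·84) = (1764/5)/(641/125) = 44100/641 ≈ 68.799
Max retention: S = 1000/(44100/641) − 10 = 2000/441 in (≈ 4.535 in)
Ia = 0.2S: 0.2·4.535 = 0.907 in (exactly 400/441)
P − Ia = 9.370 − 0.907 = 373217/44100 ≈ 8.463 in (> 0, runoff occurs)
Runoff Q = (P−Ia)²/(P−Ia+S) = (8.463)²/(8.463+4.535) = 139290929089/25278869700 ≈ 5.510 in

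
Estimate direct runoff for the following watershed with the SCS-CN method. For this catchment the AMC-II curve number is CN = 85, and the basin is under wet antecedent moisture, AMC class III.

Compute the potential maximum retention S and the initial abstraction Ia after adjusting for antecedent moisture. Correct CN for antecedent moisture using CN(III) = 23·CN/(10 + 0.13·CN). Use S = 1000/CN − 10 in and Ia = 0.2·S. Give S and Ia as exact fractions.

Adjust CN=85 to AMC III: 23·85/(10 + 0.13·85) → 1955 ÷ (421/20) = 39100/421 ≈ 92.874
Max retention: S = 1000/(39100/421) − 10 = 300/391 in (≈ 0.767 in)
Ia = 0.2S: 0.2·0.767 = 0.153 in (exactly 60/391)

S = 300/391 in ≈ 0.767 in; Ia = 60/391 in ≈ 0.153 in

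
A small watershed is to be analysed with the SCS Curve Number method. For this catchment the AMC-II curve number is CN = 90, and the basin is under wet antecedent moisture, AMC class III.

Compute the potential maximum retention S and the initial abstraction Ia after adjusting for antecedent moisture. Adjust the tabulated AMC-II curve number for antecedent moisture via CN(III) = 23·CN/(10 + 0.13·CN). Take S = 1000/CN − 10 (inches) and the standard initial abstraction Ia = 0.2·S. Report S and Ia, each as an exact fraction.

Adjust CN=90 to AMC III: 23·90/(10 + 0.13·90) → 2070 ÷ (217/10) = 20700/217 ≈ 95.392
Retention S: 1000/CN − 10 with CN=95.392 → S = 100/207 ≈ 0.483 in
Ia = 0.2S: 0.2·0.483 = 0.097 in (exactly 20/207)

S = 100/207 in ≈ 0.483 in; Ia = 20/207 in ≈ 0.097 in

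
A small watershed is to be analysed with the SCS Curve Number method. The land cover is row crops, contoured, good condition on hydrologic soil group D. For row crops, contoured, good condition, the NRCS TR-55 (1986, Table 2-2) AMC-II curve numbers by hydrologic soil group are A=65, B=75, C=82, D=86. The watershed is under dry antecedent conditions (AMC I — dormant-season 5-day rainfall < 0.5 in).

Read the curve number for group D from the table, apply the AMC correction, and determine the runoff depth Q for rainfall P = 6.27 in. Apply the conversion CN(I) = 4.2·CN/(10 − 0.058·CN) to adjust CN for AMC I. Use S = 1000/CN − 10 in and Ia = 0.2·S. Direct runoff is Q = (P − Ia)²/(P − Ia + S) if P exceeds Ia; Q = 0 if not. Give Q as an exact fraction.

Q = 5024399689/1559390700 in ≈ 3.222 in

NRCS table: row crops, contoured, good condition, soil group D → CN(II) = 86
CN(I) from CN(II)=86: (4.2·86)/(10 − 0.058·86) = 12900/179 ≈ 72.067
S = 1000/(12900/179) − 10 = 500/129 in ≈ 3.876 in
Ia = 0.2·(500/129) = 100/129 in ≈ 0.775 in
Since P=6.270 > Ia=0.775: effective rainfall P−Ia = 70883/12900 in
Runoff Q = (P−Ia)²/(P−Ia+S) = (5.495)²/(5.495+3.876) = 5024399689/1559390700 ≈ 3.222 in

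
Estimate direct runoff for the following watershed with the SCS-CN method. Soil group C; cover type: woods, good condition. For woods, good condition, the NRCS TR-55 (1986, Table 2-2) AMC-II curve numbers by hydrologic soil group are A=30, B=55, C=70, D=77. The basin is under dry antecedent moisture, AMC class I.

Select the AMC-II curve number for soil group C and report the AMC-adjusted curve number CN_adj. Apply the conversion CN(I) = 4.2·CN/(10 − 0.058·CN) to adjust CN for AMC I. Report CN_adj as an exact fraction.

NRCS table: woods, good condition, soil group C → CN(II) = 70
Adjust CN=70 to AMC I: 4.2·70/(10 − 0.058·70) → 294 ÷ (297/50) = 4900/99 ≈ 49.495

CN_adj = 4900/99 ≈ 49.495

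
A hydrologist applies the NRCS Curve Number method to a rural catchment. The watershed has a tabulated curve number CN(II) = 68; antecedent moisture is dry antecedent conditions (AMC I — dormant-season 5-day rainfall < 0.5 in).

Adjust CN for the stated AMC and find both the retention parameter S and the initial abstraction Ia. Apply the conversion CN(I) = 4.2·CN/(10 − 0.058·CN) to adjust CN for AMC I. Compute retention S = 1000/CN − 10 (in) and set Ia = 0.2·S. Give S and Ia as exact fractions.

CN(I) from CN(II)=68: (4.2·68)/(10 − 0.058·68) = 35700/757 ≈ 47.160
S = 1000/(35700/757) − 10 = 4000/357 in ≈ 11.204 in
Ia = 0.2·(4000/357) = 800/357 in ≈ 2.241 in

S = 4000/357 in ≈ 11.204 in; Ia = 800/357 in ≈ 2.241 in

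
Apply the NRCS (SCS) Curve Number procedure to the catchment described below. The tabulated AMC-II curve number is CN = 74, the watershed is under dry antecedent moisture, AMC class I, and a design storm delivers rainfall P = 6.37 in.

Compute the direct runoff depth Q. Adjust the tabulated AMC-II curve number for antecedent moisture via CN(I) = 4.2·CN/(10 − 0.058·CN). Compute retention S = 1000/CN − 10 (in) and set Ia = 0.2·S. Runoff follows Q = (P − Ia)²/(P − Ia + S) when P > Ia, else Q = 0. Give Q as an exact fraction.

Q = 10245213277/6066272100 in ≈ 1.689 in

CN(I) from CN(II)=74: (4.2·74)/(10 − 0.058·74) = 77700/1427 ≈ 54.450
S = 1000/(77700/1427) − 10 = 6500/777 in ≈ 8.366 in
Initial abstraction Ia = S/5 = (6500/777)/5 = 1300/777 ≈ 1.673 in
Since P=6.370 > Ia=1.673: effective rainfall P−Ia = 364949/77700 in
Q = (364949/77700)²/((364949/77700) + 6500/777) = (133187772601/6037290000)/(1014949/77700) = 10245213277/6066272100 in ≈ 1.689 in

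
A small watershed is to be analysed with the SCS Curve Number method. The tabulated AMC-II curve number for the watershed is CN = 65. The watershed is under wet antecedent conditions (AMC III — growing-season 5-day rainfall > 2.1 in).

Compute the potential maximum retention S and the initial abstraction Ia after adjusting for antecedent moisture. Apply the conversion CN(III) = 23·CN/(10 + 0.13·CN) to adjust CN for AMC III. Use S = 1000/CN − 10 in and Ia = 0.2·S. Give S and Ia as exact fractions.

CN(III) from CN(II)=65: (23·65)/(10 + 0.13·65) = 29900/369 ≈ 81.030
S = 1000/(29900/369) − 10 = 700/299 in ≈ 2.341 in
Ia = 0.2·(700/299) = 140/299 in ≈ 0.468 in

S = 700/299 in ≈ 2.341 in; Ia = 140/299 in ≈ 0.468 in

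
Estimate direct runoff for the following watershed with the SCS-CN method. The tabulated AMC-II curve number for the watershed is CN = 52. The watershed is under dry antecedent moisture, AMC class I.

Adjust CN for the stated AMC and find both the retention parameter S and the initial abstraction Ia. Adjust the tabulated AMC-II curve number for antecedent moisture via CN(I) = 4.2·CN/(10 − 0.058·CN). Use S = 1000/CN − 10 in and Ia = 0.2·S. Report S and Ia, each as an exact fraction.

CN(I) from CN(II)=52: (4.2·52)/(10 − 0.058·52) = 9100/291 ≈ 31.271
Retention S: 1000/CN − 10 with CN=31.271 → S = 2000/91 ≈ 21.978 in
Initial abstraction Ia = S/5 = (2000/91)/5 = 400/91 ≈ 4.396 in

S = 2000/91 in ≈ 21.978 in; Ia = 400/91 in ≈ 4.396 in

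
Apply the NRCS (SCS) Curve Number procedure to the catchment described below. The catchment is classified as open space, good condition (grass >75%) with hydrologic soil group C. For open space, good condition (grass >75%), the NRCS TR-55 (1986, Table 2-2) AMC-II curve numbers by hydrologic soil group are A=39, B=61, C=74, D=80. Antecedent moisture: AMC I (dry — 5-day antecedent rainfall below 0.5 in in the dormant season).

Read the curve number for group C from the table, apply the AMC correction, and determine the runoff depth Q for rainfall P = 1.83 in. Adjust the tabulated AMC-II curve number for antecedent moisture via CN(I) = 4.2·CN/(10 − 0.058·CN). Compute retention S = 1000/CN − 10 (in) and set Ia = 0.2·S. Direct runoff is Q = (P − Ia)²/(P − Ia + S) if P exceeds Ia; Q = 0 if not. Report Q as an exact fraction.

Q = 148620481/51452240700 in ≈ 0.003 in

NRCS table: open space, good condition (grass >75%), soil group C → CN(II) = 74
Dry (AMC I): CN(I) = 4.2·74/(10 − 0.058·74) = (1554/5)/(1427/250) = 77700/1427 ≈ 54.450
S = 1000/(77700/1427) − 10 = 6500/777 in ≈ 8.366 in
Ia = 0.2S: 0.2·8.366 = 1.673 in (exactly 1300/777)
Excess rainfall: 1.830 − 1.673 = 0.157 in; P > Ia so Q > 0
Q = (12191/77700)²/((12191/77700) + 6500/777) = (148620481/6037290000)/(662191/77700) = 148620481/51452240700 in ≈ 0.003 in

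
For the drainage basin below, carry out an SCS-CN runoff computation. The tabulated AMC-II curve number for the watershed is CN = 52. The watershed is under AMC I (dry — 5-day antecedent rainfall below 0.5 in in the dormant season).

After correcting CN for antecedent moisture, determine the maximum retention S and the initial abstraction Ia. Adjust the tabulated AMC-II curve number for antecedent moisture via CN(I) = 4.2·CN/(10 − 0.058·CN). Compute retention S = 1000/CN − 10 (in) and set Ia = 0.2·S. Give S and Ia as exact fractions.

Adjust CN=52 to AMC I: 4.2·52/(10 − 0.058·52) → (1092/5) ÷ (873/125) = 9100/291 ≈ 31.271
S = 1000/(9100/291) − 10 = 2000/91 in ≈ 21.978 in
Initial abstraction Ia = S/5 = (2000/91)/5 = 400/91 ≈ 4.396 in

S = 2000/91 in ≈ 21.978 in; Ia = 400/91 in ≈ 4.396 in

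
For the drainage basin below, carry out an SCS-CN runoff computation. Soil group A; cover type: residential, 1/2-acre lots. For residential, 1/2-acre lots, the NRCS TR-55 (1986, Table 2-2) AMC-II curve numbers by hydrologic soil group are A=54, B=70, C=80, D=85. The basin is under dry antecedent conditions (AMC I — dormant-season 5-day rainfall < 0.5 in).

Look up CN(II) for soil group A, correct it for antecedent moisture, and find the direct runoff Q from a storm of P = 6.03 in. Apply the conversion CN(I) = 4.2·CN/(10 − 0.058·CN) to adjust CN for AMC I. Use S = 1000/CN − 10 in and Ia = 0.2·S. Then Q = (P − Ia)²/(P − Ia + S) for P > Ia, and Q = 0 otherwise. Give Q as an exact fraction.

NRCS table: residential, 1/2-acre lots, soil group A → CN(II) = 54
CN(I) from CN(II)=54: (4.2·54)/(10 − 0.058·54) = 56700/1717 ≈ 33.023
Retention S: 1000/CN − 10 with CN=33.023 → S = 11500/567 ≈ 20.282 in
Ia = 0.2S: 0.2·20.282 = 4.056 in (exactly 2300/567)
P − Ia = 6.030 − 4.056 = 111901/56700 ≈ 1.974 in (> 0, runoff occurs)
Runoff Q = (P−Ia)²/(P−Ia+S) = (1.974)²/(1.974+20.282) = 12521833801/71549786700 ≈ 0.175 in

Q = 12521833801/71549786700 in ≈ 0.175 in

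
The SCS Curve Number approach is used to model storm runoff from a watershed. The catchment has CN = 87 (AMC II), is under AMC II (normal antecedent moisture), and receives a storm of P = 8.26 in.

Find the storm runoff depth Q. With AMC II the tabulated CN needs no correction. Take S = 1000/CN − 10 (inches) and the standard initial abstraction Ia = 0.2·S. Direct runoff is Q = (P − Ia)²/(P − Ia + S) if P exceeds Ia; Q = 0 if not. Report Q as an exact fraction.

Q = 1199306161/178919850 in ≈ 6.703 in

AMC II — tabulated CN = 87 applies directly.
Retention S: 1000/CN − 10 with CN=87.000 → S = 130/87 ≈ 1.494 in
Ia = 0.2·(130/87) = 26/87 in ≈ 0.299 in
P − Ia = 8.260 − 0.299 = 34631/4350 ≈ 7.961 in (> 0, runoff occurs)
Q = (34631/4350)²/((34631/4350) + 130/87) = (1199306161/18922500)/(41131/4350) = 1199306161/178919850 in ≈ 6.703 in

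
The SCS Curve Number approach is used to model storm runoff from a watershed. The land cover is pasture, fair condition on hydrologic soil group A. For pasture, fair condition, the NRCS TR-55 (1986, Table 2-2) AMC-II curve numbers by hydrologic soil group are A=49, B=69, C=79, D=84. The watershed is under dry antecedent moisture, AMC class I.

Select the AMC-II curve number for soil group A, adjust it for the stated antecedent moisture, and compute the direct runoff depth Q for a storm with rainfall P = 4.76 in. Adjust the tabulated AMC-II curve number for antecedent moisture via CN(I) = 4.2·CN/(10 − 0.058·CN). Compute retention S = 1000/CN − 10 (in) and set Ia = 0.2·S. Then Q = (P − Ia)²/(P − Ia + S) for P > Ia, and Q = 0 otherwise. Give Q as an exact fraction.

NRCS table: pasture, fair condition, soil group A → CN(II) = 49
CN(I) from CN(II)=49: (4.2·49)/(10 − 0.058·49) = 34300/1193 ≈ 28.751
S = 1000/(34300/1193) − 10 = 8500/343 in ≈ 24.781 in
Ia = 0.2·(8500/343) = 1700/343 in ≈ 4.956 in
P = 4.760 ≤ Ia = 4.956 in: entire storm abstracted, Q = 0.

Q = 0 in ≈ 0.000 in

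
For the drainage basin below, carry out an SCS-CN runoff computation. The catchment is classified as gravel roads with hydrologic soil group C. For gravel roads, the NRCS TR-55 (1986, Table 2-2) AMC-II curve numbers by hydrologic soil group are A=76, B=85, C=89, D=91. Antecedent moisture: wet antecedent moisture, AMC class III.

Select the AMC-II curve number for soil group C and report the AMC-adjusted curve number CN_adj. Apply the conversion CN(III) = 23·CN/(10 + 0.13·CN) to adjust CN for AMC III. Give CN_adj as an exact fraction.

CN_adj = 204700/2157 ≈ 94.900

NRCS table: gravel roads, soil group C → CN(II) = 89
CN(III) from CN(II)=89: (23·89)/(10 + 0.13·89) = 204700/2157 ≈ 94.900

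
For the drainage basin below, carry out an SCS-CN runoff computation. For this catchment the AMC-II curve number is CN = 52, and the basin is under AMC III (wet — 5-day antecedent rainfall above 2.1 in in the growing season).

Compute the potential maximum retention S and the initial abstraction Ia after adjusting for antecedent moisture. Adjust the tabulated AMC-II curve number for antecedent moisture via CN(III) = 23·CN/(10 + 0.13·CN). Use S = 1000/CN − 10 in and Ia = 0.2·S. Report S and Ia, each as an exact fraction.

S = 1200/299 in ≈ 4.013 in; Ia = 240/299 in ≈ 0.803 in

Adjust CN=52 to AMC III: 23·52/(10 + 0.13·52) → 1196 ÷ (419/25) = 29900/419 ≈ 71.360
S = 1000/(29900/419) − 10 = 1200/299 in ≈ 4.013 in
Ia = 0.2S: 0.2·4.013 = 0.803 in (exactly 240/299)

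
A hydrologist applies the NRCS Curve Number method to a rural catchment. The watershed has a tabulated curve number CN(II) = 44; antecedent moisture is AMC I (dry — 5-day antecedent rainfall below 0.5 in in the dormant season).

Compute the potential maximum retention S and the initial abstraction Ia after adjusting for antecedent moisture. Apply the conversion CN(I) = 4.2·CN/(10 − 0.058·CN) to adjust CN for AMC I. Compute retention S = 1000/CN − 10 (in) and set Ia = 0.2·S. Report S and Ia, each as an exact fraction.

Adjust CN=44 to AMC I: 4.2·44/(10 − 0.058·44) → (924/5) ÷ (931/125) = 3300/133 ≈ 24.812
S = 1000/(3300/133) − 10 = 1000/33 in ≈ 30.303 in
Ia = 0.2S: 0.2·30.303 = 6.061 in (exactly 200/33)

S = 1000/33 in ≈ 30.303 in; Ia = 200/33 in ≈ 6.061 in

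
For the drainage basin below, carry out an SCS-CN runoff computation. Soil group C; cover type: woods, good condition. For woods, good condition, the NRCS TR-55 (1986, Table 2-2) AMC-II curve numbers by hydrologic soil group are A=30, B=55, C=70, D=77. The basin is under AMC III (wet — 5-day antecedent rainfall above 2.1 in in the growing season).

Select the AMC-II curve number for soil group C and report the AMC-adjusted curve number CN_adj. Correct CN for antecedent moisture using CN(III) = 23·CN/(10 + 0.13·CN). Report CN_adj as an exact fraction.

NRCS table: woods, good condition, soil group C → CN(II) = 70
Adjust CN=70 to AMC III: 23·70/(10 + 0.13·70) → 1610 ÷ (191/10) = 16100/191 ≈ 84.293

CN_adj = 16100/191 ≈ 84.293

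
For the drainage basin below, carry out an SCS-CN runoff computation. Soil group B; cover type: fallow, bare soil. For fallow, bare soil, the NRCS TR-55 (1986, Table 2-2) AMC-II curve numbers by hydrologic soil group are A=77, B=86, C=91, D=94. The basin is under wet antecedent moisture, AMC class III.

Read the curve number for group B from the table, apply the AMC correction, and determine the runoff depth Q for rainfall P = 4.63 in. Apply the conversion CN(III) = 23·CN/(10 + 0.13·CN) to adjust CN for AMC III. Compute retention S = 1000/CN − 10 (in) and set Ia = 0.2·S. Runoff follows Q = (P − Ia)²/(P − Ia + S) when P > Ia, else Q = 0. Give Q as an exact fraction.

Q = 197053424649/50825402300 in ≈ 3.877 in

NRCS table: fallow, bare soil, soil group B → CN(II) = 86
Wet (AMC III): CN(III) = 23·86/(10 + 0.13·86) = 1978/(1059/50) = 98900/1059 ≈ 93.390
Max retention: S = 1000/(98900/1059) − 10 = 700/989 in (≈ 0.708 in)
Ia = 0.2S: 0.2·0.708 = 0.142 in (exactly 140/989)
Excess rainfall: 4.630 − 0.142 = 4.488 in; P > Ia so Q > 0
Q: (443907/98900)² ÷ (513907/98900) = 197053424649/50825402300 in (≈ 3.877 in)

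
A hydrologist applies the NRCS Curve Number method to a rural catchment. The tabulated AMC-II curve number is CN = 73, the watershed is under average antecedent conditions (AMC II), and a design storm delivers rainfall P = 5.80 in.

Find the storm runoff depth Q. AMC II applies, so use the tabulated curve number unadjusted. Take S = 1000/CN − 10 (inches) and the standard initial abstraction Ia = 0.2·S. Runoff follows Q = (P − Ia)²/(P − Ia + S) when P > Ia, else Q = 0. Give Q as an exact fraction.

AMC II — tabulated CN = 73 applies directly.
Max retention: S = 1000/73 − 10 = 270/73 in (≈ 3.699 in)
Initial abstraction Ia = S/5 = (270/73)/5 = 54/73 ≈ 0.740 in
P − Ia = 5.800 − 0.740 = 1847/365 ≈ 5.060 in (> 0, runoff occurs)
Q: (1847/365)² ÷ (3197/365) = 3411409/1166905 in (≈ 2.923 in)

Q = 3411409/1166905 in ≈ 2.923 in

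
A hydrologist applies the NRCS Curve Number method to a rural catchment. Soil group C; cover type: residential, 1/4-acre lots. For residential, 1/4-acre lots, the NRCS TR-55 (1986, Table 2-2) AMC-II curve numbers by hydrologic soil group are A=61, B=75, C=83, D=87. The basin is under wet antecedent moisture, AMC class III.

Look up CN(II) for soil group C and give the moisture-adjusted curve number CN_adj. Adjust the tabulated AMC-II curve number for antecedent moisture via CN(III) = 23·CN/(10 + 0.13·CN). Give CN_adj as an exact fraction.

CN_adj = 190900/2079 ≈ 91.823

NRCS table: residential, 1/4-acre lots, soil group C → CN(II) = 83
Wet (AMC III): CN(III) = 23·83/(10 + 0.13·83) = 1909/(2079/100) = 190900/2079 ≈ 91.823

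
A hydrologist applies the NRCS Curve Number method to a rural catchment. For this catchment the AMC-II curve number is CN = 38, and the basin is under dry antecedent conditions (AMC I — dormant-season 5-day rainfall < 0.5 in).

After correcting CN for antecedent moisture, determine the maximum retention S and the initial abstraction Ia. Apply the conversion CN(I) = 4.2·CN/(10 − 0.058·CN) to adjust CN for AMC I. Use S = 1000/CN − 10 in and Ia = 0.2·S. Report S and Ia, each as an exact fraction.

Adjust CN=38 to AMC I: 4.2·38/(10 − 0.058·38) → (798/5) ÷ (1949/250) = 39900/1949 ≈ 20.472
Max retention: S = 1000/(39900/1949) − 10 = 15500/399 in (≈ 38.847 in)
Initial abstraction Ia = S/5 = (15500/399)/5 = 3100/399 ≈ 7.769 in

S = 15500/399 in ≈ 38.847 in; Ia = 3100/399 in ≈ 7.769 in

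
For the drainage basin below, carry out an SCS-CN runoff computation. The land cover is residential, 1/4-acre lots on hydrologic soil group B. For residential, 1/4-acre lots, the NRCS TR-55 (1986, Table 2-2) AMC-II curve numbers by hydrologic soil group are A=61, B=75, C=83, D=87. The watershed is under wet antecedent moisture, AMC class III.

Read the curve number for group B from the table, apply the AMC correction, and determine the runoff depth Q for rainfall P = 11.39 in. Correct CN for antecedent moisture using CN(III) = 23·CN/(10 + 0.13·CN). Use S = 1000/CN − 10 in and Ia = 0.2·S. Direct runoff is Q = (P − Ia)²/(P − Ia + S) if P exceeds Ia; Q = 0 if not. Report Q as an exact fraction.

NRCS table: residential, 1/4-acre lots, soil group B → CN(II) = 75
Adjust CN=75 to AMC III: 23·75/(10 + 0.13·75) → 1725 ÷ (79/4) = 6900/79 ≈ 87.342
Retention S: 1000/CN − 10 with CN=87.342 → S = 100/69 ≈ 1.449 in
Ia = 0.2S: 0.2·1.449 = 0.290 in (exactly 20/69)
Excess rainfall: 11.390 − 0.290 = 11.100 in; P > Ia so Q > 0
Runoff Q = (P−Ia)²/(P−Ia+S) = (11.100)²/(11.100+1.449) = 5866181281/597477900 ≈ 9.818 in

Q = 5866181281/597477900 in ≈ 9.818 in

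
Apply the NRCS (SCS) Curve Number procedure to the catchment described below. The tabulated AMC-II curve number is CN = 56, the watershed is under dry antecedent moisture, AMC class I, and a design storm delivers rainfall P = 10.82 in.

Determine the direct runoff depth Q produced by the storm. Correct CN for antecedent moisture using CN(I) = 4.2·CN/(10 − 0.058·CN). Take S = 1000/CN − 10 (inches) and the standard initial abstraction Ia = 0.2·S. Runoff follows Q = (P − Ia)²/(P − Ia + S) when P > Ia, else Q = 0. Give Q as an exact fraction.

Dry (AMC I): CN(I) = 4.2·56/(10 − 0.058·56) = (1176/5)/(844/125) = 7350/211 ≈ 34.834
S = 1000/(7350/211) − 10 = 2750/147 in ≈ 18.707 in
Ia = 0.2·(2750/147) = 550/147 in ≈ 3.741 in
P − Ia = 10.820 − 3.741 = 52027/7350 ≈ 7.079 in (> 0, runoff occurs)
Runoff Q = (P−Ia)²/(P−Ia+S) = (7.079)²/(7.079+18.707) = 2706808729/1393023450 ≈ 1.943 in

Q = 2706808729/1393023450 in ≈ 1.943 in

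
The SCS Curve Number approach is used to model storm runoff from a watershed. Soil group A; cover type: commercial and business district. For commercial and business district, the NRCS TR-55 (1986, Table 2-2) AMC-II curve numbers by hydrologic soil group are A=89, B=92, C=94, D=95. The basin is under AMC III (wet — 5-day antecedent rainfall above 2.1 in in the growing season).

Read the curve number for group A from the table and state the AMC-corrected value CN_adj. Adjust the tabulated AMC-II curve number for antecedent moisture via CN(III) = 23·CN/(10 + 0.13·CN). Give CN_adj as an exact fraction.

CN_adj = 204700/2157 ≈ 94.900

NRCS table: commercial and business district, soil group A → CN(II) = 89
Wet (AMC III): CN(III) = 23·89/(10 + 0.13·89) = 2047/(2157/100) = 204700/2157 ≈ 94.900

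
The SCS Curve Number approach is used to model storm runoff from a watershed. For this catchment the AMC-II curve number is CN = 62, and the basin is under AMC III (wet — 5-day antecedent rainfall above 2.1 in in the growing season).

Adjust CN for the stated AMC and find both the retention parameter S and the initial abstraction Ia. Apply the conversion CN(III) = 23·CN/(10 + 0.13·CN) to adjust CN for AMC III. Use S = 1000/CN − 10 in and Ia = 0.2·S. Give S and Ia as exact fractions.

Adjust CN=62 to AMC III: 23·62/(10 + 0.13·62) → 1426 ÷ (903/50) = 71300/903 ≈ 78.959
Retention S: 1000/CN − 10 with CN=78.959 → S = 1900/713 ≈ 2.665 in
Ia = 0.2·(1900/713) = 380/713 in ≈ 0.533 in

S = 1900/713 in ≈ 2.665 in; Ia = 380/713 in ≈ 0.533 in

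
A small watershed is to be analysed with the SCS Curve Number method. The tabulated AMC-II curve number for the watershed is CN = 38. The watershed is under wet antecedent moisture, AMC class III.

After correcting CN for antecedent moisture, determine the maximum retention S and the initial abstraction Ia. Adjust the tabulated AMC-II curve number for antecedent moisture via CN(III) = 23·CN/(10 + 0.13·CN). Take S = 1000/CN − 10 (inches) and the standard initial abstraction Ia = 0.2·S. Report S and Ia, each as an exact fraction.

S = 3100/437 in ≈ 7.094 in; Ia = 620/437 in ≈ 1.419 in

Wet (AMC III): CN(III) = 23·38/(10 + 0.13·38) = 874/(747/50) = 43700/747 ≈ 58.501
S = 1000/(43700/747) − 10 = 3100/437 in ≈ 7.094 in
Ia = 0.2·(3100/437) = 620/437 in ≈ 1.419 in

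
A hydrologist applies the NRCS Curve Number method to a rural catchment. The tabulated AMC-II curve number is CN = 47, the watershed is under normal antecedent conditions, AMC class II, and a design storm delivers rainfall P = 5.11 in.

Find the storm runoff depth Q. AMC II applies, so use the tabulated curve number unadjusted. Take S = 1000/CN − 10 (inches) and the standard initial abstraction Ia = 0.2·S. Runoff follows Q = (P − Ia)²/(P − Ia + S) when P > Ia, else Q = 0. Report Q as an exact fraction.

Average conditions: CN = 47 (no AMC adjustment).
S = 1000/47 − 10 = 530/47 in ≈ 11.277 in
Ia = 0.2·(530/47) = 106/47 in ≈ 2.255 in
Excess rainfall: 5.110 − 2.255 = 2.855 in; P > Ia so Q > 0
Runoff Q = (P−Ia)²/(P−Ia+S) = (2.855)²/(2.855+11.277) = 180015889/312159900 ≈ 0.577 in

Q = 180015889/312159900 in ≈ 0.577 in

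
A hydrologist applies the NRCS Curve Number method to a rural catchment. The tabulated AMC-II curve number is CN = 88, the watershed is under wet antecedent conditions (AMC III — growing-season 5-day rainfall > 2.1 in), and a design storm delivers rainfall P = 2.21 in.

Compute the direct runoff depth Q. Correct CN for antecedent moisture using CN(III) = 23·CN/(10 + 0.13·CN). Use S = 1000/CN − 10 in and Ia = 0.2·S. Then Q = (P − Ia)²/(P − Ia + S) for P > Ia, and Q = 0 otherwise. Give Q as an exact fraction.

Q = 2799785569/1718198900 in ≈ 1.629 in

CN(III) from CN(II)=88: (23·88)/(10 + 0.13·88) = 6325/67 ≈ 94.403
S = 1000/(6325/67) − 10 = 150/253 in ≈ 0.593 in
Ia = 0.2·(150/253) = 30/253 in ≈ 0.119 in
Excess rainfall: 2.210 − 0.119 = 2.091 in; P > Ia so Q > 0
Q = (52913/25300)²/((52913/25300) + 150/253) = (2799785569/640090000)/(67913/25300) = 2799785569/1718198900 in ≈ 1.629 in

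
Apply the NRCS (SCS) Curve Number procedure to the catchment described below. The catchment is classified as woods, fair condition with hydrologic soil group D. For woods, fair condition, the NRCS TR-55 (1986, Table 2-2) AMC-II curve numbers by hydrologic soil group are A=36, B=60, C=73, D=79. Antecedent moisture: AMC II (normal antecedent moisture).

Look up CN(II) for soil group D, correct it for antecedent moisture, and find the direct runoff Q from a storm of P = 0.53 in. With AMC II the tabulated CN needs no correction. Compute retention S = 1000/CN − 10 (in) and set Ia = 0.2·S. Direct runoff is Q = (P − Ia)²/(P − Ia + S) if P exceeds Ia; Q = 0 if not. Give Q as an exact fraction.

Q = 0 in ≈ 0.000 in

NRCS table: woods, fair condition, soil group D → CN(II) = 79
Average conditions: CN = 79 (no AMC adjustment).
S = 1000/79 − 10 = 210/79 in ≈ 2.658 in
Ia = 0.2·(210/79) = 42/79 in ≈ 0.532 in
P = 0.530 ≤ Ia = 0.532 in: entire storm abstracted, Q = 0.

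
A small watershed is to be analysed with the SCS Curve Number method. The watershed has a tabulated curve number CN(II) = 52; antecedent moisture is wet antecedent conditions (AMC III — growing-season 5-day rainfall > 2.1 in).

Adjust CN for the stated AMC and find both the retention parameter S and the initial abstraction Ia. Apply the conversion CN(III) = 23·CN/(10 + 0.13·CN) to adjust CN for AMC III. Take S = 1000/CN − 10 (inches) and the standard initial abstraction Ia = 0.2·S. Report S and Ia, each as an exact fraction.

S = 1200/299 in ≈ 4.013 in; Ia = 240/299 in ≈ 0.803 in

Adjust CN=52 to AMC III: 23·52/(10 + 0.13·52) → 1196 ÷ (419/25) = 29900/419 ≈ 71.360
Retention S: 1000/CN − 10 with CN=71.360 → S = 1200/299 ≈ 4.013 in
Ia = 0.2S: 0.2·4.013 = 0.803 in (exactly 240/299)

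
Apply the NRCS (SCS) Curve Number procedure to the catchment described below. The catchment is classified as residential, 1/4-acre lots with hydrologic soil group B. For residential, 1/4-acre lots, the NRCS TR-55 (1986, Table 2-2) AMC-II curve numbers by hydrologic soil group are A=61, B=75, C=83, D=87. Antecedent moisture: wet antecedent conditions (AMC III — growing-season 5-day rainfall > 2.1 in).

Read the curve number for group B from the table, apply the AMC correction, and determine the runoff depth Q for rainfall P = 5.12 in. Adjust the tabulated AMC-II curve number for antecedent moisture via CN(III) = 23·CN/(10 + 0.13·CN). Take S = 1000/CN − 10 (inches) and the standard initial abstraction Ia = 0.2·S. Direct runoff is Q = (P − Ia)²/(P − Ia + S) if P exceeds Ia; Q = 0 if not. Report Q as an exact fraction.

Q = 4338889/1167825 in ≈ 3.715 in

NRCS table: residential, 1/4-acre lots, soil group B → CN(II) = 75
CN(III) from CN(II)=75: (23·75)/(10 + 0.13·75) = 6900/79 ≈ 87.342
S = 1000/(6900/79) − 10 = 100/69 in ≈ 1.449 in
Initial abstraction Ia = S/5 = (100/69)/5 = 20/69 ≈ 0.290 in
P − Ia = 5.120 − 0.290 = 8332/1725 ≈ 4.830 in (> 0, runoff occurs)
Q = (8332/1725)²/((8332/1725) + 100/69) = (69422224/2975625)/(10832/1725) = 4338889/1167825 in ≈ 3.715 in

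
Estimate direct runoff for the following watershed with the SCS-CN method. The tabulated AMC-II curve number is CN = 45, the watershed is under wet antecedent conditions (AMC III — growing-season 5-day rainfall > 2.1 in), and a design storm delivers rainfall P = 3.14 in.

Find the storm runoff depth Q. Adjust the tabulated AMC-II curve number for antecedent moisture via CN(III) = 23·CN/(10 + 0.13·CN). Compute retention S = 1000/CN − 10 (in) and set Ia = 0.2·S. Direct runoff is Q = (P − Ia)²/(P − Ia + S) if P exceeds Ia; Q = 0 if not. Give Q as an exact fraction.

Q = 462207001/791764650 in ≈ 0.584 in

Adjust CN=45 to AMC III: 23·45/(10 + 0.13·45) → 1035 ÷ (317/20) = 20700/317 ≈ 65.300
S = 1000/(20700/317) − 10 = 1100/207 in ≈ 5.314 in
Initial abstraction Ia = S/5 = (1100/207)/5 = 220/207 ≈ 1.063 in
P − Ia = 3.140 − 1.063 = 21499/10350 ≈ 2.077 in (> 0, runoff occurs)
Runoff Q = (P−Ia)²/(P−Ia+S) = (2.077)²/(2.077+5.314) = 462207001/791764650 ≈ 0.584 in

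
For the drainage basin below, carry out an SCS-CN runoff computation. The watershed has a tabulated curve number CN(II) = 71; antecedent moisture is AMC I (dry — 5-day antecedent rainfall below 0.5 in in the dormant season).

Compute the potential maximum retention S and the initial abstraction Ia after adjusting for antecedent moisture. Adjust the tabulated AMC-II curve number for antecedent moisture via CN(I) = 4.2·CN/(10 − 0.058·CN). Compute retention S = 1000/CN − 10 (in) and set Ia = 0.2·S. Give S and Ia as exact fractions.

CN(I) from CN(II)=71: (4.2·71)/(10 − 0.058·71) = 149100/2941 ≈ 50.697
Retention S: 1000/CN − 10 with CN=50.697 → S = 14500/1491 ≈ 9.725 in
Ia = 0.2·(14500/1491) = 2900/1491 in ≈ 1.945 in

S = 14500/1491 in ≈ 9.725 in; Ia = 2900/1491 in ≈ 1.945 in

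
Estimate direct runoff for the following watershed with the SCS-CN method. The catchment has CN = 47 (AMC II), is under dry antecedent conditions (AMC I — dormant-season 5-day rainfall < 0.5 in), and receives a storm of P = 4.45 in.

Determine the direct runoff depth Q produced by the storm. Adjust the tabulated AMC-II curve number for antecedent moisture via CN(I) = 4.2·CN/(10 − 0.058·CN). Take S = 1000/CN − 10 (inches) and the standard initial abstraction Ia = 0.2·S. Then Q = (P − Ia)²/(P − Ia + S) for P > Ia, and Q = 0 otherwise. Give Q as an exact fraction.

Q = 0 in ≈ 0.000 in

Dry (AMC I): CN(I) = 4.2·47/(10 − 0.058·47) = (987/5)/(3637/500) = 98700/3637 ≈ 27.138
Retention S: 1000/CN − 10 with CN=27.138 → S = 26500/987 ≈ 26.849 in
Initial abstraction Ia = S/5 = (26500/987)/5 = 5300/987 ≈ 5.370 in
P = 4.450 ≤ Ia = 5.370 in: entire storm abstracted, Q = 0.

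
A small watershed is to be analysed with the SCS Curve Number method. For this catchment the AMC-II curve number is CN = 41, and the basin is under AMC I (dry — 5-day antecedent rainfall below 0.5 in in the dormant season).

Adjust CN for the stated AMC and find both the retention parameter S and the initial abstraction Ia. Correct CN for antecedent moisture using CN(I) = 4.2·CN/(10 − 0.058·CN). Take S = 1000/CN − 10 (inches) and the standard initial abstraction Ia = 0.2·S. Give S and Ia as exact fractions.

S = 29500/861 in ≈ 34.262 in; Ia = 5900/861 in ≈ 6.852 in

CN(I) from CN(II)=41: (4.2·41)/(10 − 0.058·41) = 86100/3811 ≈ 22.592
Retention S: 1000/CN − 10 with CN=22.592 → S = 29500/861 ≈ 34.262 in
Ia = 0.2S: 0.2·34.262 = 6.852 in (exactly 5900/861)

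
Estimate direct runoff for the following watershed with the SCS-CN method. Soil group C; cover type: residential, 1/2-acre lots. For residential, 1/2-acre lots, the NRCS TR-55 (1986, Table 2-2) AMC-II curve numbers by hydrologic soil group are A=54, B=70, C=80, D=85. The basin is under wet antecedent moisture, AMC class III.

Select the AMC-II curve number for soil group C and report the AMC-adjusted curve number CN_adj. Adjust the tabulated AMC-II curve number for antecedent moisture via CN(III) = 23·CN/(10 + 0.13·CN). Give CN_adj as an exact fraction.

NRCS table: residential, 1/2-acre lots, soil group C → CN(II) = 80
Wet (AMC III): CN(III) = 23·80/(10 + 0.13·80) = 1840/(102/5) = 4600/51 ≈ 90.196

CN_adj = 4600/51 ≈ 90.196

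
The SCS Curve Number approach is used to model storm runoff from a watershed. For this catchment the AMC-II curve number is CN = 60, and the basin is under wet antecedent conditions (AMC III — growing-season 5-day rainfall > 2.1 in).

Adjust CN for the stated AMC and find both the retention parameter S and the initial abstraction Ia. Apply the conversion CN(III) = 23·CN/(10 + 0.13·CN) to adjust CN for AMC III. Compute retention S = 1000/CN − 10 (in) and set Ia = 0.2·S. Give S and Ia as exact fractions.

S = 200/69 in ≈ 2.899 in; Ia = 40/69 in ≈ 0.580 in

CN(III) from CN(II)=60: (23·60)/(10 + 0.13·60) = 6900/89 ≈ 77.528
S = 1000/(6900/89) − 10 = 200/69 in ≈ 2.899 in
Ia = 0.2·(200/69) = 40/69 in ≈ 0.580 in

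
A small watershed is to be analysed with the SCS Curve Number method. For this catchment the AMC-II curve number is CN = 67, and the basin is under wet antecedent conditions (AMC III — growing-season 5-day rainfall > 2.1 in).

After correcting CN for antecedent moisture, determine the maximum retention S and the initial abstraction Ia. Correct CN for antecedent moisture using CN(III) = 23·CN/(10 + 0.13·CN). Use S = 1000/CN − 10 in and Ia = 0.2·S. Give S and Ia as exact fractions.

S = 3300/1541 in ≈ 2.141 in; Ia = 660/1541 in ≈ 0.428 in

Wet (AMC III): CN(III) = 23·67/(10 + 0.13·67) = 1541/(1871/100) = 154100/1871 ≈ 82.362
S = 1000/(154100/1871) − 10 = 3300/1541 in ≈ 2.141 in
Ia = 0.2S: 0.2·2.141 = 0.428 in (exactly 660/1541)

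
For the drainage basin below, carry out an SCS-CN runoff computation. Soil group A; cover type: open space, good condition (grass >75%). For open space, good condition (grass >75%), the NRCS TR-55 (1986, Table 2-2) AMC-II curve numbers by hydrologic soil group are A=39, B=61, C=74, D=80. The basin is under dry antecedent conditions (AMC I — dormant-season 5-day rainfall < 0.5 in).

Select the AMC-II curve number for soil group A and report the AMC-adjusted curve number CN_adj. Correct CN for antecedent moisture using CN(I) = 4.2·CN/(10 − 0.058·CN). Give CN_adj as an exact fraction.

NRCS table: open space, good condition (grass >75%), soil group A → CN(II) = 39
Adjust CN=39 to AMC I: 4.2·39/(10 − 0.058·39) → (819/5) ÷ (3869/500) = 81900/3869 ≈ 21.168

CN_adj = 81900/3869 ≈ 21.168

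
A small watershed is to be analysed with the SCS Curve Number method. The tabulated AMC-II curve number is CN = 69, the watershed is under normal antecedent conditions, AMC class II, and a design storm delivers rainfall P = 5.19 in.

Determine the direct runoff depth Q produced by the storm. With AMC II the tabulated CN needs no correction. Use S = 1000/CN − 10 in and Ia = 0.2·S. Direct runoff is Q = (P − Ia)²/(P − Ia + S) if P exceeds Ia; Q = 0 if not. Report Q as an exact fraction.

CN(II) = 69; AMC II needs no correction.
S = 1000/69 − 10 = 310/69 in ≈ 4.493 in
Ia = 0.2S: 0.2·4.493 = 0.899 in (exactly 62/69)
Excess rainfall: 5.190 − 0.899 = 4.291 in; P > Ia so Q > 0
Q: (29611/6900)² ÷ (60611/6900) = 876811321/418215900 in (≈ 2.097 in)

Q = 876811321/418215900 in ≈ 2.097 in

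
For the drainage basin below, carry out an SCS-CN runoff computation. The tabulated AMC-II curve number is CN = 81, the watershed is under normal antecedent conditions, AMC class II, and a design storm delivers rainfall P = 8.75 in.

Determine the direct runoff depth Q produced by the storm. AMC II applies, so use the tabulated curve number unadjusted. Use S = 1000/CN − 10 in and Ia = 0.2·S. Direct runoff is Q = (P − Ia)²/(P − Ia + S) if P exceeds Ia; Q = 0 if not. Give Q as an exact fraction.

Average conditions: CN = 81 (no AMC adjustment).
Retention S: 1000/CN − 10 with CN=81.000 → S = 190/81 ≈ 2.346 in
Initial abstraction Ia = S/5 = (190/81)/5 = 38/81 ≈ 0.469 in
Excess rainfall: 8.750 − 0.469 = 8.281 in; P > Ia so Q > 0
Q = (2683/324)²/((2683/324) + 190/81) = (7198489/104976)/(3443/324) = 7198489/1115532 in ≈ 6.453 in

Q = 7198489/1115532 in ≈ 6.453 in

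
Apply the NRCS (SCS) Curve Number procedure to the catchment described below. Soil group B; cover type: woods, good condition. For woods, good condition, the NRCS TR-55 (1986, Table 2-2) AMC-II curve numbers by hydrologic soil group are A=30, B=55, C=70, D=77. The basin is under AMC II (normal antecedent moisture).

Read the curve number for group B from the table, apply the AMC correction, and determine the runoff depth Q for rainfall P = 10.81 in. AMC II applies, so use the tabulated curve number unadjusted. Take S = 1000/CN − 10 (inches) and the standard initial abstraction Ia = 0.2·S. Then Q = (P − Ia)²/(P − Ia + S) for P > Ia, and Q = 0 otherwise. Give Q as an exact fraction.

Q = 101828281/21000100 in ≈ 4.849 in

NRCS table: woods, good condition, soil group B → CN(II) = 55
CN(II) = 55; AMC II needs no correction.
S = 1000/55 − 10 = 90/11 in ≈ 8.182 in
Ia = 0.2·(90/11) = 18/11 in ≈ 1.636 in
Since P=10.810 > Ia=1.636: effective rainfall P−Ia = 10091/1100 in
Q: (10091/1100)² ÷ (19091/1100) = 101828281/21000100 in (≈ 4.849 in)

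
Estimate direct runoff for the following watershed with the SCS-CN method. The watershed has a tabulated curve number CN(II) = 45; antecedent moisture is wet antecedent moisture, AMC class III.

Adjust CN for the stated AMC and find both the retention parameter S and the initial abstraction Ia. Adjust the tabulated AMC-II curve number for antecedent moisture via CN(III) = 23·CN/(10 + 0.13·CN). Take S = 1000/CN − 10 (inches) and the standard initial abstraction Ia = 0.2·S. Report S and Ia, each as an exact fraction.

S = 1100/207 in ≈ 5.314 in; Ia = 220/207 in ≈ 1.063 in

Adjust CN=45 to AMC III: 23·45/(10 + 0.13·45) → 1035 ÷ (317/20) = 20700/317 ≈ 65.300
S = 1000/(20700/317) − 10 = 1100/207 in ≈ 5.314 in
Ia = 0.2S: 0.2·5.314 = 1.063 in (exactly 220/207)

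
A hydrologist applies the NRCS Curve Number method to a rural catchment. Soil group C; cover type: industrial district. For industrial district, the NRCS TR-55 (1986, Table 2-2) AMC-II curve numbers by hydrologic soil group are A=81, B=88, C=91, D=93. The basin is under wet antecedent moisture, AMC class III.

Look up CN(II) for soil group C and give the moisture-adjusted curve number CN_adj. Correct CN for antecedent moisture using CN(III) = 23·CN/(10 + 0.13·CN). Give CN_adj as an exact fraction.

CN_adj = 209300/2183 ≈ 95.877

NRCS table: industrial district, soil group C → CN(II) = 91
CN(III) from CN(II)=91: (23·91)/(10 + 0.13·91) = 209300/2183 ≈ 95.877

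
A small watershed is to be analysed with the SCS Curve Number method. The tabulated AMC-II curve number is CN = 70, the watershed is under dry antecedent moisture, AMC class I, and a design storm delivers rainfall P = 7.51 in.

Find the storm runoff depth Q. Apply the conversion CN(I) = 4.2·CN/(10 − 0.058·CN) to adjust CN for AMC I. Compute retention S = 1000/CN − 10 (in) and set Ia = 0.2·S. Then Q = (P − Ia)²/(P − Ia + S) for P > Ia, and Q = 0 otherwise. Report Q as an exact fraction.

Q = 718186401/376315100 in ≈ 1.908 in

Adjust CN=70 to AMC I: 4.2·70/(10 − 0.058·70) → 294 ÷ (297/50) = 4900/99 ≈ 49.495
Max retention: S = 1000/(4900/99) − 10 = 500/49 in (≈ 10.204 in)
Initial abstraction Ia = S/5 = (500/49)/5 = 100/49 ≈ 2.041 in
P − Ia = 7.510 − 2.041 = 26799/4900 ≈ 5.469 in (> 0, runoff occurs)
Q: (26799/4900)² ÷ (76799/4900) = 718186401/376315100 in (≈ 1.908 in)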